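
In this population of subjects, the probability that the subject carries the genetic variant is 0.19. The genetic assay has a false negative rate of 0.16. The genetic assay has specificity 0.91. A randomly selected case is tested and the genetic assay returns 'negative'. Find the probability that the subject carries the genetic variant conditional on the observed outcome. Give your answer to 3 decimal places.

Let H be the event that the subject carries the genetic variant. P(H) = 0.19, so P(¬H) = 0.81. With E the 'negative' result, P(E|H) = 0.16 and P(E|¬H) = 0.91.
P(E) = 0.16·0.19 + 0.91·0.81 = 0.030400 + 0.73710 = 0.76750.
By Bayes' theorem, P(H|E) = 0.030400 / 0.76750 = 0.040.

P(H | E) ≈ 0.040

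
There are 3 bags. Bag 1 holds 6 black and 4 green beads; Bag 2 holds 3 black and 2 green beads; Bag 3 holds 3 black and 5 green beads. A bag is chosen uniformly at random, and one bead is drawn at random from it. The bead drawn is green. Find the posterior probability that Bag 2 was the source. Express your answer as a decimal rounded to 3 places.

Posterior probability ≈ 0.281

P(green|Bag 1) = 0.4; P(green|Bag 2) = 0.4; P(green|Bag 3) = 0.625.
Prior × likelihood for each source: 0.333333·0.4=0.1333, 0.333333·0.4=0.1333, 0.333333·0.625=0.2083. Summing gives P(green) = 0.47500.
P(Bag 2 | green) = 0.1333 / 0.47500 = 0.281.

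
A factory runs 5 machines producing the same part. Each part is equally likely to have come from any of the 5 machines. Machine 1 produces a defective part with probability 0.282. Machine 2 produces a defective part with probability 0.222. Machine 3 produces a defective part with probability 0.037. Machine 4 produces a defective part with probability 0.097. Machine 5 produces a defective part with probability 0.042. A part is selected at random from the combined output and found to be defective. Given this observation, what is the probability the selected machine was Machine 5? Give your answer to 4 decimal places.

Tabulate prior·likelihood by source: [1] prior 0.2, lik 0.282, product 0.05640; [2] prior 0.2, lik 0.222, product 0.04440; [3] prior 0.2, lik 0.037, product 0.007400; [4] prior 0.2, lik 0.097, product 0.01940; [5] prior 0.2, lik 0.042, product 0.008400.
Normalizing constant = 0.13600; the posterior for Machine 5 is its product over the sum, 0.008400/0.13600 = 0.0618.

Posterior probability ≈ 0.0618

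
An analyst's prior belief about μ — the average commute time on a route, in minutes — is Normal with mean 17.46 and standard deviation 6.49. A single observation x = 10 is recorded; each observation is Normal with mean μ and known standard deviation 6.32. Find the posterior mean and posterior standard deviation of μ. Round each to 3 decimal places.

Prior precision 1/τ₀² = 1/6.49² = 0.0237416; data precision n/σ² = 1/6.32² = 0.0250361.
Posterior precision = 0.0237416 + 0.0250361 = 0.0487777, giving posterior SD = 1/√0.0487777 = 4.528.
Posterior mean = (0.0237416·17.46 + 0.0250361·10) / 0.0487777 = 13.631.

Posterior mean ≈ 13.631; posterior SD ≈ 4.528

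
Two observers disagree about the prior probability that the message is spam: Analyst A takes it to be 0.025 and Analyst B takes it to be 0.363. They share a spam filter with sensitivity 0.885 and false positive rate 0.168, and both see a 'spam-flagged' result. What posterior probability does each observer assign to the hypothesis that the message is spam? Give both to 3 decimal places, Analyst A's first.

P('+'|H) = 0.885, P('+'|¬H) = 0.168.
Analyst A: numerator 0.885·0.025 = 0.022125; evidence = 0.022125+0.168·0.975 = 0.18593; posterior = 0.119.
Analyst B: numerator 0.885·0.363 = 0.32126; evidence = 0.32126+0.168·0.637 = 0.42827; posterior = 0.750.

Analyst A: 0.119; Analyst B: 0.750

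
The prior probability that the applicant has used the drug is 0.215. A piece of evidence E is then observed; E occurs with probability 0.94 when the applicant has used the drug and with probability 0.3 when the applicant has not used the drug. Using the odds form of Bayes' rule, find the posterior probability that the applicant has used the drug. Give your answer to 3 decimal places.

Posterior probability ≈ 0.462

Prior odds = 0.215/(1−0.215) = 0.27389.
Likelihood ratio for E = 0.94/0.3 = 3.1333.
Posterior odds = prior odds × LR = 0.85817.
Posterior probability = odds/(1+odds) = 0.85817/1.8582 = 0.462.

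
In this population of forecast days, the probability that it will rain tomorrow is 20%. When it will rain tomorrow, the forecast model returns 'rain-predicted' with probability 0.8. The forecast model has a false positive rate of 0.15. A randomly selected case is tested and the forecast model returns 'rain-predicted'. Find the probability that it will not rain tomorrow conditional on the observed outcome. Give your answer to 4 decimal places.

P(¬H | E) ≈ 0.4286

Let H be the event that it will rain tomorrow. P(H) = 0.2, so P(¬H) = 0.8. With E the 'rain-predicted' result, P(E|H) = 0.8 and P(E|¬H) = 0.15.
P(E) = 0.8·0.2 + 0.15·0.8 = 0.16000 + 0.12000 = 0.28000.
By Bayes' theorem, P(H|E) = 0.16000 / 0.28000 = 0.5714. Hence P(¬H|E) = 1 − 0.5714 = 0.4286.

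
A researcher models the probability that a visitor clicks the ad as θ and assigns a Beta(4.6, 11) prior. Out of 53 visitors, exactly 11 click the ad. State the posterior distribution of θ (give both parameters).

Observing 11 successes and 42 failures updates Beta(4.6, 11) by adding the success and failure counts to the two shape parameters: α = 4.6+11 = 15.6, β = 11+42 = 53.

Posterior: Beta(15.6, 53)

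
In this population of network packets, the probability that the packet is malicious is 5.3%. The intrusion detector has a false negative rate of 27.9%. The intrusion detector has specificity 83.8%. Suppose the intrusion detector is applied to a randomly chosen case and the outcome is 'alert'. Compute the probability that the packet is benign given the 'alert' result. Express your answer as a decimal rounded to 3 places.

P(¬H | E) ≈ 0.801

Write H for 'the packet is malicious'. Prior odds H:¬H = 0.053/0.947 = 0.055966. For the 'alert' outcome, the likelihood ratio is 0.721/0.162 = 4.4506.
Posterior odds = 0.055966 × 4.4506 = 0.24908, so P(H|E) = 0.24908/(1+0.24908) = 0.199. Then P(¬H|E) = 1 − 0.199 = 0.801.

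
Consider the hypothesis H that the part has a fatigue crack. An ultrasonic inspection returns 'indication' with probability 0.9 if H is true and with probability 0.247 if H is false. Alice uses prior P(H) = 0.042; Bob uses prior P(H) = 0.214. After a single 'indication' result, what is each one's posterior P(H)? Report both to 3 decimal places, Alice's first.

The likelihood ratio for an 'indication' result is 0.9/0.247 = 3.6437.
Alice: prior odds 0.042/0.958 = 0.043841; posterior odds 0.15975; posterior probability 0.138.
Bob: prior odds 0.214/0.786 = 0.27226; posterior odds 0.99206; posterior probability 0.498.

Alice: 0.138; Bob: 0.498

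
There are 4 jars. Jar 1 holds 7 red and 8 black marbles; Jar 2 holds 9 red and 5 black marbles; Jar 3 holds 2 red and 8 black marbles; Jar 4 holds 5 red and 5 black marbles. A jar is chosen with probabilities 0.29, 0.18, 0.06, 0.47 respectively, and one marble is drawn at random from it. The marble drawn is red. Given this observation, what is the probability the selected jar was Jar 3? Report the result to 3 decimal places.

Posterior probability ≈ 0.024

P(red|Jar 1) = 0.4667; P(red|Jar 2) = 0.6429; P(red|Jar 3) = 0.2; P(red|Jar 4) = 0.5.
Prior × likelihood for each source: 0.29·0.4667=0.1353, 0.18·0.6429=0.1157, 0.06·0.2=0.01200, 0.47·0.5=0.2350. Summing gives P(red) = 0.49805.
P(Jar 3 | red) = 0.01200 / 0.49805 = 0.024.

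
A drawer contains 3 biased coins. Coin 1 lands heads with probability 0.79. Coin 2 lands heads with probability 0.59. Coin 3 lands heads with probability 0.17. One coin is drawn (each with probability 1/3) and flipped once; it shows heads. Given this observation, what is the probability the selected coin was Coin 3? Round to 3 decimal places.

P(heads|C1) = 0.79; P(heads|C2) = 0.59; P(heads|C3) = 0.17.
Prior × likelihood for each source: 0.333333·0.79=0.2633, 0.333333·0.59=0.1967, 0.333333·0.17=0.05667. Summing gives P(heads) = 0.51667.
P(Coin 3 | heads) = 0.05667 / 0.51667 = 0.110.

Posterior probability ≈ 0.110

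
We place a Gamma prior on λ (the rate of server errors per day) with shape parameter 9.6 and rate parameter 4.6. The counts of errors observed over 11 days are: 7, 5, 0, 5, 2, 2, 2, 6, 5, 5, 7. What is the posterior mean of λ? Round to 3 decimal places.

Posterior mean ≈ 3.564

Total count ∑xᵢ = 46 over n = 11 days.
Gamma is conjugate to the Poisson likelihood: posterior is Gamma(shape = 9.6+46 = 55.6, rate = 4.6+11 = 15.6).
Posterior mean = shape/rate = 55.6/15.6 = 3.564.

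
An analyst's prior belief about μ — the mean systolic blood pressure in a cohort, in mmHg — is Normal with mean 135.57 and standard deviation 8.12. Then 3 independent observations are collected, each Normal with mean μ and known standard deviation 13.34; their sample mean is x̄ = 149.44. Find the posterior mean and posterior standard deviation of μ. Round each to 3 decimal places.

Posterior mean ≈ 142.871; posterior SD ≈ 5.588

With known σ, the Normal prior is conjugate. Weight on the data is w = (n/σ²)/(n/σ² + 1/τ₀²) = 0.0168581/(0.0168581+0.0151666) = 0.52641.
Posterior mean = w·x̄ + (1−w)·μ₀ = 0.52641·149.44 + 0.47359·135.57 = 142.871. Posterior variance = 1/(0.0168581+0.0151666) = 31.2259, so SD = 5.588.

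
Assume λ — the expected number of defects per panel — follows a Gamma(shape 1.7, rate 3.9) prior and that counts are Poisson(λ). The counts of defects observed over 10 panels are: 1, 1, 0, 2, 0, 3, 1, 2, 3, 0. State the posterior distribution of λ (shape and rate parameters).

Total count ∑xᵢ = 13 over n = 10 panels.
Gamma is conjugate to the Poisson likelihood: posterior is Gamma(shape = 1.7+13 = 14.7, rate = 3.9+10 = 13.9).

Posterior: Gamma(shape=14.7, rate=13.9)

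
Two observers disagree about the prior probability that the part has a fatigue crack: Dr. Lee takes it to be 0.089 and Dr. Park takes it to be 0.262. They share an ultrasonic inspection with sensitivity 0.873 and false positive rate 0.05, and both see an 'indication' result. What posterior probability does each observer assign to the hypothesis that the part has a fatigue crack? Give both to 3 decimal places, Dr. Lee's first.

P('+'|H) = 0.873, P('+'|¬H) = 0.05.
Dr. Lee: numerator 0.873·0.089 = 0.077697; evidence = 0.077697+0.05·0.911 = 0.12325; posterior = 0.630.
Dr. Park: numerator 0.873·0.262 = 0.22873; evidence = 0.22873+0.05·0.738 = 0.26563; posterior = 0.861.

Dr. Lee: 0.630; Dr. Park: 0.861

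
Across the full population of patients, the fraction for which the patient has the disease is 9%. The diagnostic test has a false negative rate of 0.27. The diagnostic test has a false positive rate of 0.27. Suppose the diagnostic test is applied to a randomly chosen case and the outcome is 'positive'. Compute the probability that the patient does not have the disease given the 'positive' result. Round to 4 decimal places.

Let H be the event that the patient has the disease. P(H) = 0.09, so P(¬H) = 0.91. With E the 'positive' result, P(E|H) = 0.73 and P(E|¬H) = 0.27.
P(E) = 0.73·0.09 + 0.27·0.91 = 0.065700 + 0.24570 = 0.31140.
By Bayes' theorem, P(H|E) = 0.065700 / 0.31140 = 0.2110. Hence P(¬H|E) = 1 − 0.2110 = 0.7890.

P(¬H | E) ≈ 0.7890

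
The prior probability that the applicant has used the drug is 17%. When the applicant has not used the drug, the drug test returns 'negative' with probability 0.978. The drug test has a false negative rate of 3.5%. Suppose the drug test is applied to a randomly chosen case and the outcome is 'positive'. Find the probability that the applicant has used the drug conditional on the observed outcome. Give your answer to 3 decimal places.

Let H be the event that the applicant has used the drug. P(H) = 0.17, so P(¬H) = 0.83. With E the 'positive' result, P(E|H) = 0.965 and P(E|¬H) = 0.022.
P(E) = 0.965·0.17 + 0.022·0.83 = 0.16405 + 0.018260 = 0.18231.
By Bayes' theorem, P(H|E) = 0.16405 / 0.18231 = 0.900.

P(H | E) ≈ 0.900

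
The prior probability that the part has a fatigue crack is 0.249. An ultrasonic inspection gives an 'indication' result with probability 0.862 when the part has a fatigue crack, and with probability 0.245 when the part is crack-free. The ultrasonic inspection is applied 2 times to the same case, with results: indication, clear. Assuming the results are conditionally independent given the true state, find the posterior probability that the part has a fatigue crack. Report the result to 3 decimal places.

With H the event that the part has a fatigue crack, the joint likelihood of the observed sequence is P(data|H) = 0.862·0.138 = 0.11896 and P(data|¬H) = 0.245·0.755 = 0.18498.
Bayes: P(H|data) = 0.249·0.11896 / (0.249·0.11896 + 0.751·0.18498) = 0.029620/0.16854 = 0.1757.

Posterior P(H) ≈ 0.176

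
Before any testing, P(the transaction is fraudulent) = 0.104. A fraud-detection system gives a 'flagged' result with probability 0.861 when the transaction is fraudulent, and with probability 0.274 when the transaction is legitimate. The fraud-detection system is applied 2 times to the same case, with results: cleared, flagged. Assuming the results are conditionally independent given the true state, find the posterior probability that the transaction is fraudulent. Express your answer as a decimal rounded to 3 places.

Posterior P(H) ≈ 0.065

Let H be the event that the transaction is fraudulent; start with P(H) = 0.104. P('flagged'|H) = 0.861, P('flagged'|¬H) = 0.274.
Update on result 1 ('cleared'): P(H) ← 0.139·0.1040 / (0.139·0.1040 + 0.726·0.8960) = 0.014456/0.66495 = 0.0217.
Update on result 2 ('flagged'): P(H) ← 0.861·0.0217 / (0.861·0.0217 + 0.274·0.9783) = 0.018718/0.28676 = 0.0653.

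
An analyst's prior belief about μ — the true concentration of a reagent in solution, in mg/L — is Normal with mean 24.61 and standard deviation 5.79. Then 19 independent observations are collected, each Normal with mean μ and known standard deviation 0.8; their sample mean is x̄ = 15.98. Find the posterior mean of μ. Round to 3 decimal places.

With known σ, the Normal prior is conjugate. Weight on the data is w = (n/σ²)/(n/σ² + 1/τ₀²) = 29.6875/(29.6875+0.0298293) = 0.99900.
Posterior mean = w·x̄ + (1−w)·μ₀ = 0.99900·15.98 + 0.0010038·24.61 = 15.989.

Posterior mean ≈ 15.989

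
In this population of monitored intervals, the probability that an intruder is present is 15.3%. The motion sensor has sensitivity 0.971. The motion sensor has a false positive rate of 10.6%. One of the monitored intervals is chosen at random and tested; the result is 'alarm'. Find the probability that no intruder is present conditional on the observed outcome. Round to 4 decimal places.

Write H for 'an intruder is present'. Prior odds H:¬H = 0.153/0.847 = 0.18064. For the 'alarm' outcome, the likelihood ratio is 0.971/0.106 = 9.1604.
Posterior odds = 0.18064 × 9.1604 = 1.6547, so P(H|E) = 1.6547/(1+1.6547) = 0.6233. Then P(¬H|E) = 1 − 0.6233 = 0.3767.

P(¬H | E) ≈ 0.3767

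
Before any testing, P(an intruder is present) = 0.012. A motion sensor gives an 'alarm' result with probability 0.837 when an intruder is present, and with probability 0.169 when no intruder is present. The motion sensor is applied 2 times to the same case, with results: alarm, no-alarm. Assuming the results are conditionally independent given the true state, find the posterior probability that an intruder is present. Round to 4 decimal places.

Posterior P(H) ≈ 0.0117

With H the event that an intruder is present, the joint likelihood of the observed sequence is P(data|H) = 0.837·0.163 = 0.13643 and P(data|¬H) = 0.169·0.831 = 0.14044.
Bayes: P(H|data) = 0.012·0.13643 / (0.012·0.13643 + 0.988·0.14044) = 0.0016372/0.14039 = 0.0117.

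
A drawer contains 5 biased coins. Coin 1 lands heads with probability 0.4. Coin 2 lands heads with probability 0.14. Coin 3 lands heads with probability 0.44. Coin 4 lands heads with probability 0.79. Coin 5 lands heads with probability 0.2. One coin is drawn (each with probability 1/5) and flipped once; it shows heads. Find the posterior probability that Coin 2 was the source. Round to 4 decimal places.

P(heads|C1) = 0.4; P(heads|C2) = 0.14; P(heads|C3) = 0.44; P(heads|C4) = 0.79; P(heads|C5) = 0.2.
Prior × likelihood for each source: 0.2·0.4=0.08000, 0.2·0.14=0.02800, 0.2·0.44=0.08800, 0.2·0.79=0.1580, 0.2·0.2=0.04000. Summing gives P(heads) = 0.39400.
P(Coin 2 | heads) = 0.02800 / 0.39400 = 0.0711.

Posterior probability ≈ 0.0711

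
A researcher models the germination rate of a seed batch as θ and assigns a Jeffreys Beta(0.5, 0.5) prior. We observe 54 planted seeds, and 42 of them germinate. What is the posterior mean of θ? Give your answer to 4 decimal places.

Observing 42 successes and 12 failures updates Beta(0.5, 0.5) by adding the success and failure counts to the two shape parameters: α = 0.5+42 = 42.5, β = 0.5+12 = 12.5.
E[θ | data] = 42.5/(42.5+12.5) = 0.7727.

Posterior mean ≈ 0.7727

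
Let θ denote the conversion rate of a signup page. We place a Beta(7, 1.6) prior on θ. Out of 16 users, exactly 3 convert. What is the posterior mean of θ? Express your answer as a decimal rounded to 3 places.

Observing 3 successes and 13 failures updates Beta(7, 1.6) by adding the success and failure counts to the two shape parameters: α = 7+3 = 10, β = 1.6+13 = 14.6.
E[θ | data] = 10/(10+14.6) = 0.407.

Posterior mean ≈ 0.407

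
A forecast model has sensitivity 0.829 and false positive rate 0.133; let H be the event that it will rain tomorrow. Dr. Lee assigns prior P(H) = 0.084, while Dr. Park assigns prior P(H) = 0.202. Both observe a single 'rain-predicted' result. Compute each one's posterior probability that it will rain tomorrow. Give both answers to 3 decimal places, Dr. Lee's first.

The likelihood ratio for a 'rain-predicted' result is 0.829/0.133 = 6.2331.
Dr. Lee: prior odds 0.084/0.916 = 0.091703; posterior odds 0.57159; posterior probability 0.364.
Dr. Park: prior odds 0.202/0.798 = 0.25313; posterior odds 1.5778; posterior probability 0.612.

Dr. Lee: 0.364; Dr. Park: 0.612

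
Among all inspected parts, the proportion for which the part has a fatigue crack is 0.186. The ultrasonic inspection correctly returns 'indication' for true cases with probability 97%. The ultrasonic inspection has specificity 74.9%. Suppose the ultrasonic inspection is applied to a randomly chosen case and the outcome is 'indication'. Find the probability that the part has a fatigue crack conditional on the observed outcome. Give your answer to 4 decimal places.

Write H for 'the part has a fatigue crack'. Prior odds H:¬H = 0.186/0.814 = 0.22850. For the 'indication' outcome, the likelihood ratio is 0.97/0.251 = 3.8645.
Posterior odds = 0.22850 × 3.8645 = 0.88305, so P(H|E) = 0.88305/(1+0.88305) = 0.4689.

P(H | E) ≈ 0.4689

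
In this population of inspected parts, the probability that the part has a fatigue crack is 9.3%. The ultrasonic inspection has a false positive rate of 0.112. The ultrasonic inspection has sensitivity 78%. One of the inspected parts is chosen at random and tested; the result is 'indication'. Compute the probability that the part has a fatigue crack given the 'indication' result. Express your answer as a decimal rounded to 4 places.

Let H be the event that the part has a fatigue crack. P(H) = 0.093, so P(¬H) = 0.907. With E the 'indication' result, P(E|H) = 0.78 and P(E|¬H) = 0.112.
P(E) = 0.78·0.093 + 0.112·0.907 = 0.072540 + 0.10158 = 0.17412.
By Bayes' theorem, P(H|E) = 0.072540 / 0.17412 = 0.4166.

P(H | E) ≈ 0.4166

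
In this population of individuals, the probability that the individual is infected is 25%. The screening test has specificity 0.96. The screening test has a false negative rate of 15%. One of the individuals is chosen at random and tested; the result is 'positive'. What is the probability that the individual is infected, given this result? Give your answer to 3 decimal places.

P(H | E) ≈ 0.876

Let H be the event that the individual is infected. P(H) = 0.25, so P(¬H) = 0.75. With E the 'positive' result, P(E|H) = 0.85 and P(E|¬H) = 0.04.
P(E) = 0.85·0.25 + 0.04·0.75 = 0.21250 + 0.030000 = 0.24250.
By Bayes' theorem, P(H|E) = 0.21250 / 0.24250 = 0.876.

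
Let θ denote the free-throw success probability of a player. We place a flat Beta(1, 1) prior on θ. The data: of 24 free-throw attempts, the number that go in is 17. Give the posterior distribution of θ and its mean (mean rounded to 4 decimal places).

The binomial likelihood is conjugate to the Beta prior: with 17 successes and 7 failures, the posterior is Beta(1+17, 1+7) = Beta(18, 8).
Posterior mean = α/(α+β) = 18/26 = 0.6923.

Posterior: Beta(18, 8); mean ≈ 0.6923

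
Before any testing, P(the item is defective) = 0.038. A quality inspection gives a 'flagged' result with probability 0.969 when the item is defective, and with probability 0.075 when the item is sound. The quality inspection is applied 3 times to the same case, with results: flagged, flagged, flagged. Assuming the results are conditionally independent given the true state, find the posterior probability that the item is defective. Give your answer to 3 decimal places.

Let H be the event that the item is defective; start with P(H) = 0.038. P('flagged'|H) = 0.969, P('flagged'|¬H) = 0.075.
Update on result 1 ('flagged'): P(H) ← 0.969·0.0380 / (0.969·0.0380 + 0.075·0.9620) = 0.036822/0.10897 = 0.3379.
Update on result 2 ('flagged'): P(H) ← 0.969·0.3379 / (0.969·0.3379 + 0.075·0.6621) = 0.32743/0.37709 = 0.8683.
Update on result 3 ('flagged'): P(H) ← 0.969·0.8683 / (0.969·0.8683 + 0.075·0.1317) = 0.84140/0.85127 = 0.9884.

Posterior P(H) ≈ 0.988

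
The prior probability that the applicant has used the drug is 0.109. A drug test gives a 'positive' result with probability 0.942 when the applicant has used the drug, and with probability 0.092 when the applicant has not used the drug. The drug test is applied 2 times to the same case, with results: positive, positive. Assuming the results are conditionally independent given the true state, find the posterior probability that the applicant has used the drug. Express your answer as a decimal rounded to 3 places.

Posterior P(H) ≈ 0.928

Let H be the event that the applicant has used the drug; start with P(H) = 0.109. P('positive'|H) = 0.942, P('positive'|¬H) = 0.092.
Update on result 1 ('positive'): P(H) ← 0.942·0.1090 / (0.942·0.1090 + 0.092·0.8910) = 0.10268/0.18465 = 0.5561.
Update on result 2 ('positive'): P(H) ← 0.942·0.5561 / (0.942·0.5561 + 0.092·0.4439) = 0.52382/0.56466 = 0.9277.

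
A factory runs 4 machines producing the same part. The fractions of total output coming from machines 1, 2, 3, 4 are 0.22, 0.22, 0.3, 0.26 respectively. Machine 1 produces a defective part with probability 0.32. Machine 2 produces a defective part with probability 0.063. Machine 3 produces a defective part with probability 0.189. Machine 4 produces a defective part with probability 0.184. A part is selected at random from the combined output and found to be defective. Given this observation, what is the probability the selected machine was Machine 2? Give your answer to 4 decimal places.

Posterior probability ≈ 0.0734

Tabulate prior·likelihood by source: [1] prior 0.22, lik 0.32, product 0.07040; [2] prior 0.22, lik 0.063, product 0.01386; [3] prior 0.3, lik 0.189, product 0.05670; [4] prior 0.26, lik 0.184, product 0.04784.
Normalizing constant = 0.18880; the posterior for Machine 2 is its product over the sum, 0.01386/0.18880 = 0.0734.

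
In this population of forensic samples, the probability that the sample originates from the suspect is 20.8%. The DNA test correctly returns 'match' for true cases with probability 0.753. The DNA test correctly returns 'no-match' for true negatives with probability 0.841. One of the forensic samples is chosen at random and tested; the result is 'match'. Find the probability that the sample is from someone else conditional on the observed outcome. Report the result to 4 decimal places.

Write H for 'the sample originates from the suspect'. Prior odds H:¬H = 0.208/0.792 = 0.26263. For the 'match' outcome, the likelihood ratio is 0.753/0.159 = 4.7358.
Posterior odds = 0.26263 × 4.7358 = 1.2438, so P(H|E) = 1.2438/(1+1.2438) = 0.5543. Then P(¬H|E) = 1 − 0.5543 = 0.4457.

P(¬H | E) ≈ 0.4457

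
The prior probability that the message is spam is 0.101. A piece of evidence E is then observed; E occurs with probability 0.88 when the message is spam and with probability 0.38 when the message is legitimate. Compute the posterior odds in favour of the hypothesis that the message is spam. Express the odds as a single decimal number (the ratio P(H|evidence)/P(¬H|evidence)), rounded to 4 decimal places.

Prior odds = 0.101/(1−0.101) = 0.11235. In log-odds, ln(0.11235) = -2.1862.
Add log likelihood ratio: ln(2.3158) = 0.83975.
Posterior log-odds = -1.3464, so posterior odds = exp(-1.3464) = 0.26017.

Posterior odds ≈ 0.2602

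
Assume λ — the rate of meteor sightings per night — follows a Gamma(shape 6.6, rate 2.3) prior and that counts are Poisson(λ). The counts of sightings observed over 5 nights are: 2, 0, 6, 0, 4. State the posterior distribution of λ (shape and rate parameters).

Posterior: Gamma(shape=18.6, rate=7.3)

The Poisson likelihood adds the total count to the shape and the number of exposure periods to the rate. Here ∑xᵢ = 12 and n = 5, so shape 6.6→18.6 and rate 2.3→7.3.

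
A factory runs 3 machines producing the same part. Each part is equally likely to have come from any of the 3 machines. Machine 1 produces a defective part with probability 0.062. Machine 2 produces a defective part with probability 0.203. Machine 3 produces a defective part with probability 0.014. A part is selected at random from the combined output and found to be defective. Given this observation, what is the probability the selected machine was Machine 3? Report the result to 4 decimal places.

Posterior probability ≈ 0.0502

P(defective|M1) = 0.062; P(defective|M2) = 0.203; P(defective|M3) = 0.014.
Prior × likelihood for each source: 0.333333·0.062=0.02067, 0.333333·0.203=0.06767, 0.333333·0.014=0.004667. Summing gives P(defective) = 0.093000.
P(Machine 3 | defective) = 0.004667 / 0.093000 = 0.0502.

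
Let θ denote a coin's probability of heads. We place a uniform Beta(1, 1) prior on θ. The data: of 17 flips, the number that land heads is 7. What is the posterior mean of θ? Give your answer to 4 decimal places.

Observing 7 successes and 10 failures updates Beta(1, 1) by adding the success and failure counts to the two shape parameters: α = 1+7 = 8, β = 1+10 = 11.
Posterior mean = α/(α+β) = 8/19 = 0.4211.

Posterior mean ≈ 0.4211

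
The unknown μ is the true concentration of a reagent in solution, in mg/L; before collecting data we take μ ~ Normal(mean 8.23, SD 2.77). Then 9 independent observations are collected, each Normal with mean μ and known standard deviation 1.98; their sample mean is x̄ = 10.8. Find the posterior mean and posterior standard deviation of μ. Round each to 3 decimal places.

Prior precision 1/τ₀² = 1/2.77² = 0.130329; data precision n/σ² = 9/1.98² = 2.29568.
Posterior precision = 0.130329 + 2.29568 = 2.42601, giving posterior SD = 1/√2.42601 = 0.642.
Posterior mean = (0.130329·8.23 + 2.29568·10.8) / 2.42601 = 10.662.

Posterior mean ≈ 10.662; posterior SD ≈ 0.642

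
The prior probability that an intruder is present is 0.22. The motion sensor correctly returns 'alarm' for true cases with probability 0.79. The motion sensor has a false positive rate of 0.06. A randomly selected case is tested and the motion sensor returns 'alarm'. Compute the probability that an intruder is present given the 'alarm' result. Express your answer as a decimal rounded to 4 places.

Let H be the event that an intruder is present. P(H) = 0.22, so P(¬H) = 0.78. With E the 'alarm' result, P(E|H) = 0.79 and P(E|¬H) = 0.06.
P(E) = 0.79·0.22 + 0.06·0.78 = 0.17380 + 0.046800 = 0.22060.
By Bayes' theorem, P(H|E) = 0.17380 / 0.22060 = 0.7879.

P(H | E) ≈ 0.7879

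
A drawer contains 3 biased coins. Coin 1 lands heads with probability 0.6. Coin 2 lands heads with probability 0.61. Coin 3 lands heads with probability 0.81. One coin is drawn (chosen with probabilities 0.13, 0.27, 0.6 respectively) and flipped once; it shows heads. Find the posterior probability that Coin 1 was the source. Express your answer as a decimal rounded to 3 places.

P(heads|C1) = 0.6; P(heads|C2) = 0.61; P(heads|C3) = 0.81.
Prior × likelihood for each source: 0.13·0.6=0.07800, 0.27·0.61=0.1647, 0.6·0.81=0.4860. Summing gives P(heads) = 0.72870.
P(Coin 1 | heads) = 0.07800 / 0.72870 = 0.107.

Posterior probability ≈ 0.107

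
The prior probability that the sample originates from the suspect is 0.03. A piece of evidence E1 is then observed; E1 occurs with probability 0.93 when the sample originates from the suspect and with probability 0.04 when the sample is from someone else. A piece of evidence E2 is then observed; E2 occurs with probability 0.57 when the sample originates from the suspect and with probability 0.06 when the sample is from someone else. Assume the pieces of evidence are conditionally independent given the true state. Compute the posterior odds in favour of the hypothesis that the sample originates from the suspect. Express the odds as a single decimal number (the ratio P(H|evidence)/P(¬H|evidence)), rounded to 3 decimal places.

Prior odds = 0.03/(1−0.03) = 0.030928. In log-odds, ln(0.030928) = -3.4761.
Add log likelihood ratios: ln(23.250) + ln(9.5000) = 5.3976.
Posterior log-odds = 1.9215, so posterior odds = exp(1.9215) = 6.8312.

Posterior odds ≈ 6.831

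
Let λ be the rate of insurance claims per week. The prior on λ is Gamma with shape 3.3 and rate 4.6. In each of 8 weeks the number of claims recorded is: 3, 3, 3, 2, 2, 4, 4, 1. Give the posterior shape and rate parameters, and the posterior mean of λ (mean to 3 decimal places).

Posterior: Gamma(shape=25.3, rate=12.6); mean ≈ 2.008

The Poisson likelihood adds the total count to the shape and the number of exposure periods to the rate. Here ∑xᵢ = 22 and n = 8, so shape 3.3→25.3 and rate 4.6→12.6.
E[λ | data] = 25.3/12.6 = 2.008.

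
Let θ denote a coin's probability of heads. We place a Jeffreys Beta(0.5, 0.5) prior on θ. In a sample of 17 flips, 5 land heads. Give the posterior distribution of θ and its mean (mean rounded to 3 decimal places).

Posterior: Beta(5.5, 12.5); mean ≈ 0.306

The binomial likelihood is conjugate to the Beta prior: with 5 successes and 12 failures, the posterior is Beta(0.5+5, 0.5+12) = Beta(5.5, 12.5).
Posterior mean = α/(α+β) = 5.5/18 = 0.306.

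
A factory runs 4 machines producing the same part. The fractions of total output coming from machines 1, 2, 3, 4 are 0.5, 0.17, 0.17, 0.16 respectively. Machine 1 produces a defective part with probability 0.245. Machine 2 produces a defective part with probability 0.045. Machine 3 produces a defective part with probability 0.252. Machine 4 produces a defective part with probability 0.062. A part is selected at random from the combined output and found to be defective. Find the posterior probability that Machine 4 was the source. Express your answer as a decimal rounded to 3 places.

P(defective|M1) = 0.245; P(defective|M2) = 0.045; P(defective|M3) = 0.252; P(defective|M4) = 0.062.
Prior × likelihood for each source: 0.5·0.245=0.1225, 0.17·0.045=0.007650, 0.17·0.252=0.04284, 0.16·0.062=0.009920. Summing gives P(defective) = 0.18291.
P(Machine 4 | defective) = 0.009920 / 0.18291 = 0.054.

Posterior probability ≈ 0.054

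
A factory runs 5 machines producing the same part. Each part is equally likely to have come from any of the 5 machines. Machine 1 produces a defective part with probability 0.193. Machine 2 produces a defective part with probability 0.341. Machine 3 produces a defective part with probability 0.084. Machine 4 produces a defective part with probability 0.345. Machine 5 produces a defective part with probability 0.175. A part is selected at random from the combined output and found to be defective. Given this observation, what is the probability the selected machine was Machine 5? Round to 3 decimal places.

Tabulate prior·likelihood by source: [1] prior 0.2, lik 0.193, product 0.03860; [2] prior 0.2, lik 0.341, product 0.06820; [3] prior 0.2, lik 0.084, product 0.01680; [4] prior 0.2, lik 0.345, product 0.06900; [5] prior 0.2, lik 0.175, product 0.03500.
Normalizing constant = 0.22760; the posterior for Machine 5 is its product over the sum, 0.03500/0.22760 = 0.154.

Posterior probability ≈ 0.154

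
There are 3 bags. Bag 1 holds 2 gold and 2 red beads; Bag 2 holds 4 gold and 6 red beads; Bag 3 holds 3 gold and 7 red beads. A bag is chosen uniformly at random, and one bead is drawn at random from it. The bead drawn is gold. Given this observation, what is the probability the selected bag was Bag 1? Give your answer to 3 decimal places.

P(gold|Bag 1) = 0.5; P(gold|Bag 2) = 0.4; P(gold|Bag 3) = 0.3.
Prior × likelihood for each source: 0.333333·0.5=0.1667, 0.333333·0.4=0.1333, 0.333333·0.3=0.1000. Summing gives P(gold) = 0.40000.
P(Bag 1 | gold) = 0.1667 / 0.40000 = 0.417.

Posterior probability ≈ 0.417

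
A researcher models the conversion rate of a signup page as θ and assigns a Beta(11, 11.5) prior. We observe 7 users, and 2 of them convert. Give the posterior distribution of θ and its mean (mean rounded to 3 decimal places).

Observing 2 successes and 5 failures updates Beta(11, 11.5) by adding the success and failure counts to the two shape parameters: α = 11+2 = 13, β = 11.5+5 = 16.5.
E[θ | data] = 13/(13+16.5) = 0.441.

Posterior: Beta(13, 16.5); mean ≈ 0.441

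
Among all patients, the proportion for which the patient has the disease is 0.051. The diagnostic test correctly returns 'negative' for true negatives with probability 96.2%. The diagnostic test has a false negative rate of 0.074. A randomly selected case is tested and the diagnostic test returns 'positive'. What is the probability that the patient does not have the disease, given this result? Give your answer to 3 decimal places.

Let H be the event that the patient has the disease. P(H) = 0.051, so P(¬H) = 0.949. With E the 'positive' result, P(E|H) = 0.926 and P(E|¬H) = 0.038.
P(E) = 0.926·0.051 + 0.038·0.949 = 0.047226 + 0.036062 = 0.083288.
By Bayes' theorem, P(H|E) = 0.047226 / 0.083288 = 0.567. Hence P(¬H|E) = 1 − 0.567 = 0.433.

P(¬H | E) ≈ 0.433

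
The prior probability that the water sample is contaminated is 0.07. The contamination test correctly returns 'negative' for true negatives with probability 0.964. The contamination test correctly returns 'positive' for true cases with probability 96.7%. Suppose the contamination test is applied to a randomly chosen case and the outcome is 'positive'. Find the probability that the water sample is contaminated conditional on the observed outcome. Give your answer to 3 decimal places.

P(H | E) ≈ 0.669

Write H for 'the water sample is contaminated'. Prior odds H:¬H = 0.07/0.93 = 0.075269. For the 'positive' outcome, the likelihood ratio is 0.967/0.036 = 26.861.
Posterior odds = 0.075269 × 26.861 = 2.0218, so P(H|E) = 2.0218/(1+2.0218) = 0.669.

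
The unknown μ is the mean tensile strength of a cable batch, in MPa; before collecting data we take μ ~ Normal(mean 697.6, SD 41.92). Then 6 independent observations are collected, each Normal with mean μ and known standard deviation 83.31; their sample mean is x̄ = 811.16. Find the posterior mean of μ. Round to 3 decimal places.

Posterior mean ≈ 766.081

Prior precision 1/τ₀² = 1/41.92² = 0.00056906; data precision n/σ² = 6/83.31² = 0.00086448.
Posterior precision = 0.00056906 + 0.00086448 = 0.00143354.
Posterior mean = (0.00056906·697.6 + 0.00086448·811.16) / 0.00143354 = 766.081.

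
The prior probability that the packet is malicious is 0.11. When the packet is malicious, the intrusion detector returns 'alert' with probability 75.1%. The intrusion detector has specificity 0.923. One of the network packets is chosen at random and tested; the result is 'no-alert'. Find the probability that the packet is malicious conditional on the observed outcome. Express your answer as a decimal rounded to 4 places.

Write H for 'the packet is malicious'. Prior odds H:¬H = 0.11/0.89 = 0.12360. For the 'no-alert' outcome, the likelihood ratio is 0.249/0.923 = 0.26977.
Posterior odds = 0.12360 × 0.26977 = 0.033343, so P(H|E) = 0.033343/(1+0.033343) = 0.0323.

P(H | E) ≈ 0.0323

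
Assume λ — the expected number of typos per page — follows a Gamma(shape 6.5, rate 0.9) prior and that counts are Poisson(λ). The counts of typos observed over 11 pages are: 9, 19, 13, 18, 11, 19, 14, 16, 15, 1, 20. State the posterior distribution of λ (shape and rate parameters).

Posterior: Gamma(shape=161.5, rate=11.9)

Total count ∑xᵢ = 155 over n = 11 pages.
Gamma is conjugate to the Poisson likelihood: posterior is Gamma(shape = 6.5+155 = 161.5, rate = 0.9+11 = 11.9).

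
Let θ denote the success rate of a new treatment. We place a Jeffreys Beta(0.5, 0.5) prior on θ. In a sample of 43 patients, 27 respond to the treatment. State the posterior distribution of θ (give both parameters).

Observing 27 successes and 16 failures updates Beta(0.5, 0.5) by adding the success and failure counts to the two shape parameters: α = 0.5+27 = 27.5, β = 0.5+16 = 16.5.

Posterior: Beta(27.5, 16.5)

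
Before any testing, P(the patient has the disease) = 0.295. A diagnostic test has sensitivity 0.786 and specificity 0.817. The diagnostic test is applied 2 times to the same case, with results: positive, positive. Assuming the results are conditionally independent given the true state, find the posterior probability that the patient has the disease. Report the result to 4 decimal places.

Posterior P(H) ≈ 0.8853

With H the event that the patient has the disease, the joint likelihood of the observed sequence is P(data|H) = 0.786·0.786 = 0.61780 and P(data|¬H) = 0.183·0.183 = 0.033489.
Bayes: P(H|data) = 0.295·0.61780 / (0.295·0.61780 + 0.705·0.033489) = 0.18225/0.20586 = 0.8853.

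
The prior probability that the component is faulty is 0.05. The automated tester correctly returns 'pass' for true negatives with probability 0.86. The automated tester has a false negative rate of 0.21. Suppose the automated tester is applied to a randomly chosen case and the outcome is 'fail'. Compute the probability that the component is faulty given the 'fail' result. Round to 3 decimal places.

P(H | E) ≈ 0.229

Let H be the event that the component is faulty. P(H) = 0.05, so P(¬H) = 0.95. With E the 'fail' result, P(E|H) = 0.79 and P(E|¬H) = 0.14.
P(E) = 0.79·0.05 + 0.14·0.95 = 0.039500 + 0.13300 = 0.17250.
By Bayes' theorem, P(H|E) = 0.039500 / 0.17250 = 0.229.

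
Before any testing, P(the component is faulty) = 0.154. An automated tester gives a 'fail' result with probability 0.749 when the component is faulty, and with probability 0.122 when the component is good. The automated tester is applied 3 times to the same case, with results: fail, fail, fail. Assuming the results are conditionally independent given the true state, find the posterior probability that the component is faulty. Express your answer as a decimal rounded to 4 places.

Posterior P(H) ≈ 0.9768

With H the event that the component is faulty, the joint likelihood of the observed sequence is P(data|H) = 0.749·0.749·0.749 = 0.42019 and P(data|¬H) = 0.122·0.122·0.122 = 0.0018158.
Bayes: P(H|data) = 0.154·0.42019 / (0.154·0.42019 + 0.846·0.0018158) = 0.064709/0.066245 = 0.9768.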